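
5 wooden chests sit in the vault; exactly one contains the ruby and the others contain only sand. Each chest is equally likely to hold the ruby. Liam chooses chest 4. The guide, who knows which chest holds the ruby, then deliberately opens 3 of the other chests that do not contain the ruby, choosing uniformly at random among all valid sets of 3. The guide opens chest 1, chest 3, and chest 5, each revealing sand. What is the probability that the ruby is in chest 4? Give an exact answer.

1/5

Condition on the true location of the ruby.
If it is in any of chests 1, 3, and 5 (prior 1/5 each): that chest was opened and seen not to hold the prize — ruled out; weight (1/5)·0 = 0 each.
If it is in chest 2 (prior 1/5): the guide has no choice, probability 1; weight (1/5)·1 = 1/5.
If it is in chest 4 (prior 1/5): the guide has 4 equally likely choices, so probability 1/4; weight (1/5)·(1/4) = 1/20.
The weights sum to 1/4.
So P(the ruby in chest 4 | the guide opened chest 1, chest 3, and chest 5) = (1/20) / (1/4) = 1/5.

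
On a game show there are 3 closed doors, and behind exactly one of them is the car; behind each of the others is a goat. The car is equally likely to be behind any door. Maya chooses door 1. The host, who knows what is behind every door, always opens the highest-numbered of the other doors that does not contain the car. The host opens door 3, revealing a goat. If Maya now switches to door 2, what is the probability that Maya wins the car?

Condition on the true location of the car.
If it is behind either of doors 1 and 2 (prior 1/3 each): door 3 is the highest-numbered option available, probability 1; weight (1/3)·1 = 1/3 each.
If it is behind door 3 (prior 1/3): the host opened door 3, so this case is ruled out; weight (1/3)·0 = 0.
The weights sum to 2/3.
So P(the car behind door 2 | the host opened door 3) = (1/3) / (2/3) = 1/2.

1/2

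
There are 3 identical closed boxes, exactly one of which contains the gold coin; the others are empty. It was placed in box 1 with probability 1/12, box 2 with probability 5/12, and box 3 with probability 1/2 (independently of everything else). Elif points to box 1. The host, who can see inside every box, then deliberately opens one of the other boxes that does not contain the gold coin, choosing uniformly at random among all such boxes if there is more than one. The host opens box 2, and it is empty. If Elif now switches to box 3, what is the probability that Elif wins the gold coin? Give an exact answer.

12/13

Condition on the true location of the gold coin.
If it is in box 1 (prior 1/12): the host has 2 equally likely choices, so probability 1/2; weight (1/12)·(1/2) = 1/24.
If it is in box 2 (prior 5/12): the host opened box 2, so this case is ruled out; weight (5/12)·0 = 0.
If it is in box 3 (prior 1/2): the host has no choice, probability 1; weight (1/2)·1 = 1/2.
The weights sum to 13/24.
So P(the gold coin in box 3 | the host opened box 2) = (1/2) / (13/24) = 12/13.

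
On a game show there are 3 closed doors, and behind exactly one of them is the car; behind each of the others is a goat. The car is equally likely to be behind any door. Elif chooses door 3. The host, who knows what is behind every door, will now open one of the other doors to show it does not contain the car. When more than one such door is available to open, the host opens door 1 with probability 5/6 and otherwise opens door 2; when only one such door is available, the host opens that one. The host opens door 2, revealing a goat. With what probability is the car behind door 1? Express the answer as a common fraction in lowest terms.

Consider each possible location of the car in turn.
If it is behind door 1 (prior 1/3): only door 2 is available, probability 1; weight (1/3)·1 = 1/3.
If it is behind door 2 (prior 1/3): the host opened door 2, so this case is ruled out; weight (1/3)·0 = 0.
If it is behind door 3 (prior 1/3): door 1 is available but not opened, probability 1/6; weight (1/3)·(1/6) = 1/18.
The weights sum to 7/18.
So P(the car behind door 1 | the host opened door 2) = (1/3) / (7/18) = 6/7.

6/7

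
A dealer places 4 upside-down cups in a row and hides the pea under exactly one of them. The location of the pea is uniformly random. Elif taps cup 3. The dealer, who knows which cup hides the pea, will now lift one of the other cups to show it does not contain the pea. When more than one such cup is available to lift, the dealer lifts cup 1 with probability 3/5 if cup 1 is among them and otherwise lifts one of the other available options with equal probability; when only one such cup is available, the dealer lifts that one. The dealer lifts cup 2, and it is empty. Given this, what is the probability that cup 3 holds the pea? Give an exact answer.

Consider each possible location of the pea in turn.
If it is under cup 1 (prior 1/4): cup 1 holds the prize so is unavailable; the dealer chooses uniformly among the 2 others, probability 1/2; weight (1/4)·(1/2) = 1/8.
If it is under cup 2 (prior 1/4): the dealer opened cup 2, so this case is ruled out; weight (1/4)·0 = 0.
If it is under cup 3 (prior 1/4): cup 1 is available but not opened; cup 2 gets probability (1 − 3/5)/2 = 1/5; weight (1/4)·(1/5) = 1/20.
If it is under cup 4 (prior 1/4): cup 1 is available but not opened, probability 2/5; weight (1/4)·(2/5) = 1/10.
The weights sum to 11/40.
So P(the pea under cup 3 | the dealer opened cup 2) = (1/20) / (11/40) = 2/11.

2/11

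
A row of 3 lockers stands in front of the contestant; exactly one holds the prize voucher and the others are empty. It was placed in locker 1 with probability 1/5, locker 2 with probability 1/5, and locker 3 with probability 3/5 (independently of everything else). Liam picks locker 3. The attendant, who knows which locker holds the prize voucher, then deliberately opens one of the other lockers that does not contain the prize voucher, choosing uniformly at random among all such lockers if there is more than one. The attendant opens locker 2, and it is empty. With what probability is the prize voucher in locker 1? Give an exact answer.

Condition on the true location of the prize voucher.
If it is in locker 1 (prior 1/5): the attendant has no choice, probability 1; weight (1/5)·1 = 1/5.
If it is in locker 2 (prior 1/5): the attendant opened locker 2, so this case is ruled out; weight (1/5)·0 = 0.
If it is in locker 3 (prior 3/5): the attendant has 2 equally likely choices, so probability 1/2; weight (3/5)·(1/2) = 3/10.
The weights sum to 1/2.
So P(the prize voucher in locker 1 | the attendant opened locker 2) = (1/5) / (1/2) = 2/5.

2/5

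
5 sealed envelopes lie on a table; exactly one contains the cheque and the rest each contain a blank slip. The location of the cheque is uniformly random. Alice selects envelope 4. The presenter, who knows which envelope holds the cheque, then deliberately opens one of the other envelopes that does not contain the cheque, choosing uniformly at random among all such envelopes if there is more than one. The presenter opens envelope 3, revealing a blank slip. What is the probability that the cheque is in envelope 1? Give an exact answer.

4/15

Consider each possible location of the cheque in turn.
If it is in any of envelopes 1, 2, and 5 (prior 1/5 each): the presenter has 3 equally likely choices, so probability 1/3; weight (1/5)·(1/3) = 1/15 each.
If it is in envelope 3 (prior 1/5): the presenter opened envelope 3, so this case is ruled out; weight (1/5)·0 = 0.
If it is in envelope 4 (prior 1/5): the presenter has 4 equally likely choices, so probability 1/4; weight (1/5)·(1/4) = 1/20.
The weights sum to 1/4.
So P(the cheque in envelope 1 | the presenter opened envelope 3) = (1/15) / (1/4) = 4/15.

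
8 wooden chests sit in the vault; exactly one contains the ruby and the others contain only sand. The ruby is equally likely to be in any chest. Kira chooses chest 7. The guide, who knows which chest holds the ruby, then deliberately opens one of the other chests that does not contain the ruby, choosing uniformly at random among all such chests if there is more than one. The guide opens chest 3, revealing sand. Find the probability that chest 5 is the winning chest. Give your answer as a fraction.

7/48

Consider each possible location of the ruby in turn.
If it is in any of chests 1, 2, 4, 5, 6, and 8 (prior 1/8 each): the guide has 6 equally likely choices, so probability 1/6; weight (1/8)·(1/6) = 1/48 each.
If it is in chest 3 (prior 1/8): the guide opened chest 3, so this case is ruled out; weight (1/8)·0 = 0.
If it is in chest 7 (prior 1/8): the guide has 7 equally likely choices, so probability 1/7; weight (1/8)·(1/7) = 1/56.
The weights sum to 1/7.
So P(the ruby in chest 5 | the guide opened chest 3) = (1/48) / (1/7) = 7/48.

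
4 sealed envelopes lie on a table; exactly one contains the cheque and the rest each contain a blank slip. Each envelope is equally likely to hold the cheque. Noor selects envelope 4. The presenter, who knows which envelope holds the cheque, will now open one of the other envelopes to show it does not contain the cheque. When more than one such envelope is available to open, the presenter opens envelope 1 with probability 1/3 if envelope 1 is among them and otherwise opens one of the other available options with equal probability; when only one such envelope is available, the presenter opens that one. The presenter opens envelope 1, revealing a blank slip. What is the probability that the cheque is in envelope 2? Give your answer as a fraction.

1/3

Apply Bayes' rule, conditioning on where the cheque actually is.
If it is in envelope 1 (prior 1/4): the presenter opened envelope 1, so this case is ruled out; weight (1/4)·0 = 0.
If it is in any of envelopes 2, 3, and 4 (prior 1/4 each): envelope 1 is available, opened with probability 1/3; weight (1/4)·(1/3) = 1/12 each.
The weights sum to 1/4.
So P(the cheque in envelope 2 | the presenter opened envelope 1) = (1/12) / (1/4) = 1/3.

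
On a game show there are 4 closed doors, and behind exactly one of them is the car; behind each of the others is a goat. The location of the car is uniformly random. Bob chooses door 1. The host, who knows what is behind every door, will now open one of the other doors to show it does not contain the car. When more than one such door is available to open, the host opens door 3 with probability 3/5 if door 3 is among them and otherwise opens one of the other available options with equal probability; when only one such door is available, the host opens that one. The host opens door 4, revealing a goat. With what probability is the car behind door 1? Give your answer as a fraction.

Consider each possible location of the car in turn.
If it is behind door 1 (prior 1/4): door 3 is available but not opened; door 4 gets probability (1 − 3/5)/2 = 1/5; weight (1/4)·(1/5) = 1/20.
If it is behind door 2 (prior 1/4): door 3 is available but not opened, probability 2/5; weight (1/4)·(2/5) = 1/10.
If it is behind door 3 (prior 1/4): door 3 holds the prize so is unavailable; the host chooses uniformly among the 2 others, probability 1/2; weight (1/4)·(1/2) = 1/8.
If it is behind door 4 (prior 1/4): the host opened door 4, so this case is ruled out; weight (1/4)·0 = 0.
The weights sum to 11/40.
So P(the car behind door 1 | the host opened door 4) = (1/20) / (11/40) = 2/11.

2/11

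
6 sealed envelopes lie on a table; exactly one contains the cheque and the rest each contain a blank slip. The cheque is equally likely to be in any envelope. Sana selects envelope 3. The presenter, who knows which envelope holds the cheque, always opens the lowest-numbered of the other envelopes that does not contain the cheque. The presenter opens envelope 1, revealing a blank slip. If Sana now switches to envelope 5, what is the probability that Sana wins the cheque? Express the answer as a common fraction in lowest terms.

Apply Bayes' rule, conditioning on where the cheque actually is.
If it is in envelope 1 (prior 1/6): the presenter opened envelope 1, so this case is ruled out; weight (1/6)·0 = 0.
If it is in any of envelopes 2, 3, 4, 5, and 6 (prior 1/6 each): envelope 1 is the lowest-numbered option available, probability 1; weight (1/6)·1 = 1/6 each.
The weights sum to 5/6.
So P(the cheque in envelope 5 | the presenter opened envelope 1) = (1/6) / (5/6) = 1/5.

1/5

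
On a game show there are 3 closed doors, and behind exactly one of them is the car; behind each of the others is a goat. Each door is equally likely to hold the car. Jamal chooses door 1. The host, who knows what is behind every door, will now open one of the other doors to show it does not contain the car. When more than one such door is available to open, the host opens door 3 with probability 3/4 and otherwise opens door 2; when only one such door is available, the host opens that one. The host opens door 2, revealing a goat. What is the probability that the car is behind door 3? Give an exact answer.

Condition on the true location of the car.
If it is behind door 1 (prior 1/3): door 3 is available but not opened, probability 1/4; weight (1/3)·(1/4) = 1/12.
If it is behind door 2 (prior 1/3): the host opened door 2, so this case is ruled out; weight (1/3)·0 = 0.
If it is behind door 3 (prior 1/3): only door 2 is available, probability 1; weight (1/3)·1 = 1/3.
The weights sum to 5/12.
So P(the car behind door 3 | the host opened door 2) = (1/3) / (5/12) = 4/5.

4/5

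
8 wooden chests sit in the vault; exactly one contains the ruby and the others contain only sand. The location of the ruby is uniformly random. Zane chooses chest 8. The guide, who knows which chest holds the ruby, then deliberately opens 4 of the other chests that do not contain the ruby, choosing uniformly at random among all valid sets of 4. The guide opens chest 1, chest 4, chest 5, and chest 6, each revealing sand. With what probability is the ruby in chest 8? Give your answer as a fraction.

1/8

Apply Bayes' rule, conditioning on where the ruby actually is.
If it is in any of chests 1, 4, 5, and 6 (prior 1/8 each): that chest was opened and seen not to hold the prize — ruled out; weight (1/8)·0 = 0 each.
If it is in any of chests 2, 3, and 7 (prior 1/8 each): the guide has 15 equally likely choices, so probability 1/15; weight (1/8)·(1/15) = 1/120 each.
If it is in chest 8 (prior 1/8): the guide has 35 equally likely choices, so probability 1/35; weight (1/8)·(1/35) = 1/280.
The weights sum to 1/35.
So P(the ruby in chest 8 | the guide opened chest 1, chest 4, chest 5, and chest 6) = (1/280) / (1/35) = 1/8.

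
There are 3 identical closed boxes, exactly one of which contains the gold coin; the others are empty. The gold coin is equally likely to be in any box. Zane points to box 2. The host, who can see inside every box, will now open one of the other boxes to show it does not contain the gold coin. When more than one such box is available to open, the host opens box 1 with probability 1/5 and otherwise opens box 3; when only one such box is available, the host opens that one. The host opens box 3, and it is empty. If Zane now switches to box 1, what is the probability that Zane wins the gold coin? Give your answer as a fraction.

5/9

Consider each possible location of the gold coin in turn.
If it is in box 1 (prior 1/3): only box 3 is available, probability 1; weight (1/3)·1 = 1/3.
If it is in box 2 (prior 1/3): box 1 is available but not opened, probability 4/5; weight (1/3)·(4/5) = 4/15.
If it is in box 3 (prior 1/3): the host opened box 3, so this case is ruled out; weight (1/3)·0 = 0.
The weights sum to 3/5.
So P(the gold coin in box 1 | the host opened box 3) = (1/3) / (3/5) = 5/9.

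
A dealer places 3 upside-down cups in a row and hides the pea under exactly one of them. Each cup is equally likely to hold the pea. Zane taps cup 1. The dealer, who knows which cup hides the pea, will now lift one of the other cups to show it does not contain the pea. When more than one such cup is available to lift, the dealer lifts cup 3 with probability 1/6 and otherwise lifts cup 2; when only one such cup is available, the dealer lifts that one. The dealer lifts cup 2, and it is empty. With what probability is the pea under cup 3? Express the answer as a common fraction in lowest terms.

6/11

Condition on the true location of the pea.
If it is under cup 1 (prior 1/3): cup 3 is available but not opened, probability 5/6; weight (1/3)·(5/6) = 5/18.
If it is under cup 2 (prior 1/3): the dealer opened cup 2, so this case is ruled out; weight (1/3)·0 = 0.
If it is under cup 3 (prior 1/3): only cup 2 is available, probability 1; weight (1/3)·1 = 1/3.
The weights sum to 11/18.
So P(the pea under cup 3 | the dealer opened cup 2) = (1/3) / (11/18) = 6/11.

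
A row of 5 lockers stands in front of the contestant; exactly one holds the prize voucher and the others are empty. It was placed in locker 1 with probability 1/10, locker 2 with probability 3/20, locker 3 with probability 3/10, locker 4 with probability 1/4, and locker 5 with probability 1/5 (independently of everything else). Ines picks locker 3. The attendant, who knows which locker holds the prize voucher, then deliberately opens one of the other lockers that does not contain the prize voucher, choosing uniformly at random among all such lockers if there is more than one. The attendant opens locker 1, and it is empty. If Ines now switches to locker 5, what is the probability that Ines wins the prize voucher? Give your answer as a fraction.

Apply Bayes' rule, conditioning on where the prize voucher actually is.
If it is in locker 1 (prior 1/10): the attendant opened locker 1, so this case is ruled out; weight (1/10)·0 = 0.
If it is in locker 2 (prior 3/20): the attendant has 3 equally likely choices, so probability 1/3; weight (3/20)·(1/3) = 1/20.
If it is in locker 3 (prior 3/10): the attendant has 4 equally likely choices, so probability 1/4; weight (3/10)·(1/4) = 3/40.
If it is in locker 4 (prior 1/4): the attendant has 3 equally likely choices, so probability 1/3; weight (1/4)·(1/3) = 1/12.
If it is in locker 5 (prior 1/5): the attendant has 3 equally likely choices, so probability 1/3; weight (1/5)·(1/3) = 1/15.
The weights sum to 11/40.
So P(the prize voucher in locker 5 | the attendant opened locker 1) = (1/15) / (11/40) = 8/33.

8/33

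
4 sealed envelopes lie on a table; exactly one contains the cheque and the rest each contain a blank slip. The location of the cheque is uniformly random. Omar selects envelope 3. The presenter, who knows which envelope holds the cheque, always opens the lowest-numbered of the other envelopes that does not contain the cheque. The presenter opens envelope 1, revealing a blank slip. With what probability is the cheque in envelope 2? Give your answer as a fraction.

Apply Bayes' rule, conditioning on where the cheque actually is.
If it is in envelope 1 (prior 1/4): the presenter opened envelope 1, so this case is ruled out; weight (1/4)·0 = 0.
If it is in any of envelopes 2, 3, and 4 (prior 1/4 each): envelope 1 is the lowest-numbered option available, probability 1; weight (1/4)·1 = 1/4 each.
The weights sum to 3/4.
So P(the cheque in envelope 2 | the presenter opened envelope 1) = (1/4) / (3/4) = 1/3.

1/3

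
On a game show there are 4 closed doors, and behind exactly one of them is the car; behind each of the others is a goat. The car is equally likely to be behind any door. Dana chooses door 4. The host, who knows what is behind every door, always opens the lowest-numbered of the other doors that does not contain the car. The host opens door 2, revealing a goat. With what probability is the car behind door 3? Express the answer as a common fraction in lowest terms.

0

Apply Bayes' rule, conditioning on where the car actually is.
If it is behind door 1 (prior 1/4): door 2 is the lowest-numbered option available, probability 1; weight (1/4)·1 = 1/4.
If it is behind door 2 (prior 1/4): the host opened door 2, so this case is ruled out; weight (1/4)·0 = 0.
If it is behind either of doors 3 and 4 (prior 1/4 each): the host would have opened door 1 instead, probability 0; weight (1/4)·0 = 0 each.
The weights sum to 1/4.
So P(the car behind door 3 | the host opened door 2) = 0 / (1/4) = 0.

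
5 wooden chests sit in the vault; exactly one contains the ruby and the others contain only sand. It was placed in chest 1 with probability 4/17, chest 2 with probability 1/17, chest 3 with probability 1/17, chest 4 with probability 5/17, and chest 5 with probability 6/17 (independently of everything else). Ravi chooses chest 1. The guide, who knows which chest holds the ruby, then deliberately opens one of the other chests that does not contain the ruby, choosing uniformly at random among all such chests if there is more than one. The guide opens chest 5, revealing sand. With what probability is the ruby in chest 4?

Consider each possible location of the ruby in turn.
If it is in chest 1 (prior 4/17): the guide has 4 equally likely choices, so probability 1/4; weight (4/17)·(1/4) = 1/17.
If it is in either of chests 2 and 3 (prior 1/17 each): the guide has 3 equally likely choices, so probability 1/3; weight (1/17)·(1/3) = 1/51 each.
If it is in chest 4 (prior 5/17): the guide has 3 equally likely choices, so probability 1/3; weight (5/17)·(1/3) = 5/51.
If it is in chest 5 (prior 6/17): the guide opened chest 5, so this case is ruled out; weight (6/17)·0 = 0.
The weights sum to 10/51.
So P(the ruby in chest 4 | the guide opened chest 5) = (5/51) / (10/51) = 1/2.

1/2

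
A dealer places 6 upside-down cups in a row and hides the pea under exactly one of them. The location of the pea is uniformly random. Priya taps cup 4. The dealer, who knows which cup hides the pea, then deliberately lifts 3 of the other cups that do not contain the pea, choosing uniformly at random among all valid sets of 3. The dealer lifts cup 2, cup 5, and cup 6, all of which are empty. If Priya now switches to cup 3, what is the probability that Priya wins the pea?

5/12

Apply Bayes' rule, conditioning on where the pea actually is.
If it is under either of cups 1 and 3 (prior 1/6 each): the dealer has 4 equally likely choices, so probability 1/4; weight (1/6)·(1/4) = 1/24 each.
If it is under any of cups 2, 5, and 6 (prior 1/6 each): that cup was opened and seen not to hold the prize — ruled out; weight (1/6)·0 = 0 each.
If it is under cup 4 (prior 1/6): the dealer has 10 equally likely choices, so probability 1/10; weight (1/6)·(1/10) = 1/60.
The weights sum to 1/10.
So P(the pea under cup 3 | the dealer opened cup 2, cup 5, and cup 6) = (1/24) / (1/10) = 5/12.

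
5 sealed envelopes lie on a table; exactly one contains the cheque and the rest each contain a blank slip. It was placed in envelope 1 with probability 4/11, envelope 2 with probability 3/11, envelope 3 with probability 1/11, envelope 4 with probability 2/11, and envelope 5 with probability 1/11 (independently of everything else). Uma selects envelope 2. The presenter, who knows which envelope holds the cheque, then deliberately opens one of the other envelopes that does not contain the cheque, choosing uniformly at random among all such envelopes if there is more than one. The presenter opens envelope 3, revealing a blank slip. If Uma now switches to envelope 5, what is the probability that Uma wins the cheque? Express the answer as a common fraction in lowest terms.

4/37

Consider each possible location of the cheque in turn.
If it is in envelope 1 (prior 4/11): the presenter has 3 equally likely choices, so probability 1/3; weight (4/11)·(1/3) = 4/33.
If it is in envelope 2 (prior 3/11): the presenter has 4 equally likely choices, so probability 1/4; weight (3/11)·(1/4) = 3/44.
If it is in envelope 3 (prior 1/11): the presenter opened envelope 3, so this case is ruled out; weight (1/11)·0 = 0.
If it is in envelope 4 (prior 2/11): the presenter has 3 equally likely choices, so probability 1/3; weight (2/11)·(1/3) = 2/33.
If it is in envelope 5 (prior 1/11): the presenter has 3 equally likely choices, so probability 1/3; weight (1/11)·(1/3) = 1/33.
The weights sum to 37/132.
So P(the cheque in envelope 5 | the presenter opened envelope 3) = (1/33) / (37/132) = 4/37.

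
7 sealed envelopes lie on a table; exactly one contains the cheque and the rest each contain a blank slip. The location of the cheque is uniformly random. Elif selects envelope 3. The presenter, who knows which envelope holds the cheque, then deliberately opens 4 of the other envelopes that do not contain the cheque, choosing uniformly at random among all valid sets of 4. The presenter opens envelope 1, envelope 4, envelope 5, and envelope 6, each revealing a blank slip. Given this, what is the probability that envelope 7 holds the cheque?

3/7

Apply Bayes' rule, conditioning on where the cheque actually is.
If it is in any of envelopes 1, 4, 5, and 6 (prior 1/7 each): that envelope was opened and seen not to hold the prize — ruled out; weight (1/7)·0 = 0 each.
If it is in either of envelopes 2 and 7 (prior 1/7 each): the presenter has 5 equally likely choices, so probability 1/5; weight (1/7)·(1/5) = 1/35 each.
If it is in envelope 3 (prior 1/7): the presenter has 15 equally likely choices, so probability 1/15; weight (1/7)·(1/15) = 1/105.
The weights sum to 1/15.
So P(the cheque in envelope 7 | the presenter opened envelope 1, envelope 4, envelope 5, and envelope 6) = (1/35) / (1/15) = 3/7.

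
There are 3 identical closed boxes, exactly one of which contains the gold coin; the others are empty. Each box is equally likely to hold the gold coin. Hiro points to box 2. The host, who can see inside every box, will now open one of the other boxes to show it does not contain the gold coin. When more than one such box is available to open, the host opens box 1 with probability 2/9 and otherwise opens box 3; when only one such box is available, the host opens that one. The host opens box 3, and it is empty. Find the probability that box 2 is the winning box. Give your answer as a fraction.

7/16

Apply Bayes' rule, conditioning on where the gold coin actually is.
If it is in box 1 (prior 1/3): only box 3 is available, probability 1; weight (1/3)·1 = 1/3.
If it is in box 2 (prior 1/3): box 1 is available but not opened, probability 7/9; weight (1/3)·(7/9) = 7/27.
If it is in box 3 (prior 1/3): the host opened box 3, so this case is ruled out; weight (1/3)·0 = 0.
The weights sum to 16/27.
So P(the gold coin in box 2 | the host opened box 3) = (7/27) / (16/27) = 7/16.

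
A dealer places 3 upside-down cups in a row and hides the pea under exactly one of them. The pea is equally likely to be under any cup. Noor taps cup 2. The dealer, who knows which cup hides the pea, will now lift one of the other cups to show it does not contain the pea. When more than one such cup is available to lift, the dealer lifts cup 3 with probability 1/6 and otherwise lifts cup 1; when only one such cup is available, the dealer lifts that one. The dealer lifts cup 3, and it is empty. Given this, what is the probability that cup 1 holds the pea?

Consider each possible location of the pea in turn.
If it is under cup 1 (prior 1/3): only cup 3 is available, probability 1; weight (1/3)·1 = 1/3.
If it is under cup 2 (prior 1/3): cup 3 is available, opened with probability 1/6; weight (1/3)·(1/6) = 1/18.
If it is under cup 3 (prior 1/3): the dealer opened cup 3, so this case is ruled out; weight (1/3)·0 = 0.
The weights sum to 7/18.
So P(the pea under cup 1 | the dealer opened cup 3) = (1/3) / (7/18) = 6/7.

6/7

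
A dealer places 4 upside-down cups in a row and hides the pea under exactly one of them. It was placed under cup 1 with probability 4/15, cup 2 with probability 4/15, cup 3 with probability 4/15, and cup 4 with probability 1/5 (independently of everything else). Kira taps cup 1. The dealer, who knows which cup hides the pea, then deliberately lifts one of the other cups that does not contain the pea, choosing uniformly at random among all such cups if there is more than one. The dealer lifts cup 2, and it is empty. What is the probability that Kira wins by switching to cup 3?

12/29

Condition on the true location of the pea.
If it is under cup 1 (prior 4/15): the dealer has 3 equally likely choices, so probability 1/3; weight (4/15)·(1/3) = 4/45.
If it is under cup 2 (prior 4/15): the dealer opened cup 2, so this case is ruled out; weight (4/15)·0 = 0.
If it is under cup 3 (prior 4/15): the dealer has 2 equally likely choices, so probability 1/2; weight (4/15)·(1/2) = 2/15.
If it is under cup 4 (prior 1/5): the dealer has 2 equally likely choices, so probability 1/2; weight (1/5)·(1/2) = 1/10.
The weights sum to 29/90.
So P(the pea under cup 3 | the dealer opened cup 2) = (2/15) / (29/90) = 12/29.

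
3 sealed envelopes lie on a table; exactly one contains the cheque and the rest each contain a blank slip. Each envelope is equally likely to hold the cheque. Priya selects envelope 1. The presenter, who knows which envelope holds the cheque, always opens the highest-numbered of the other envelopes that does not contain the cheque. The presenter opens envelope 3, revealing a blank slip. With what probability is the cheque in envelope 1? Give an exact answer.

Apply Bayes' rule, conditioning on where the cheque actually is.
If it is in either of envelopes 1 and 2 (prior 1/3 each): envelope 3 is the highest-numbered option available, probability 1; weight (1/3)·1 = 1/3 each.
If it is in envelope 3 (prior 1/3): the presenter opened envelope 3, so this case is ruled out; weight (1/3)·0 = 0.
The weights sum to 2/3.
So P(the cheque in envelope 1 | the presenter opened envelope 3) = (1/3) / (2/3) = 1/2.

1/2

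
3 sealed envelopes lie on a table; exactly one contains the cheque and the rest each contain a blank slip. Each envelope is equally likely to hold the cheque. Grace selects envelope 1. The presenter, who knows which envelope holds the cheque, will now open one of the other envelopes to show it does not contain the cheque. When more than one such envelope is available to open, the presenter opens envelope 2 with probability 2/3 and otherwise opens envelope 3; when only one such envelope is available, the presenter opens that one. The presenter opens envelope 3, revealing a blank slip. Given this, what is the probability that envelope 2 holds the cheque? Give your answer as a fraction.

Apply Bayes' rule, conditioning on where the cheque actually is.
If it is in envelope 1 (prior 1/3): envelope 2 is available but not opened, probability 1/3; weight (1/3)·(1/3) = 1/9.
If it is in envelope 2 (prior 1/3): only envelope 3 is available, probability 1; weight (1/3)·1 = 1/3.
If it is in envelope 3 (prior 1/3): the presenter opened envelope 3, so this case is ruled out; weight (1/3)·0 = 0.
The weights sum to 4/9.
So P(the cheque in envelope 2 | the presenter opened envelope 3) = (1/3) / (4/9) = 3/4.

3/4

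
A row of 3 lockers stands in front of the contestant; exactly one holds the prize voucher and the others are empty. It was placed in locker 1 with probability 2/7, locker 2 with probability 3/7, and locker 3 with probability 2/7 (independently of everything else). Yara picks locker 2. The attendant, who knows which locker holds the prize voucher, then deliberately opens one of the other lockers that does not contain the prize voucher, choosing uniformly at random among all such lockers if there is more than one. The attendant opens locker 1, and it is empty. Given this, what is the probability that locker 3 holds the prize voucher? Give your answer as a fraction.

Consider each possible location of the prize voucher in turn.
If it is in locker 1 (prior 2/7): the attendant opened locker 1, so this case is ruled out; weight (2/7)·0 = 0.
If it is in locker 2 (prior 3/7): the attendant has 2 equally likely choices, so probability 1/2; weight (3/7)·(1/2) = 3/14.
If it is in locker 3 (prior 2/7): the attendant has no choice, probability 1; weight (2/7)·1 = 2/7.
The weights sum to 1/2.
So P(the prize voucher in locker 3 | the attendant opened locker 1) = (2/7) / (1/2) = 4/7.

4/7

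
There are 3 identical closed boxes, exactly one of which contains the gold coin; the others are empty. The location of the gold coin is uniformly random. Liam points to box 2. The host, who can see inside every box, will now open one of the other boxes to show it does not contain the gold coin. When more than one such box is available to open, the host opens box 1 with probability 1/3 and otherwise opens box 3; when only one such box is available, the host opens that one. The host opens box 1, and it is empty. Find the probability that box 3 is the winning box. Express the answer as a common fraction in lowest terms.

3/4

Condition on the true location of the gold coin.
If it is in box 1 (prior 1/3): the host opened box 1, so this case is ruled out; weight (1/3)·0 = 0.
If it is in box 2 (prior 1/3): box 1 is available, opened with probability 1/3; weight (1/3)·(1/3) = 1/9.
If it is in box 3 (prior 1/3): only box 1 is available, probability 1; weight (1/3)·1 = 1/3.
The weights sum to 4/9.
So P(the gold coin in box 3 | the host opened box 1) = (1/3) / (4/9) = 3/4.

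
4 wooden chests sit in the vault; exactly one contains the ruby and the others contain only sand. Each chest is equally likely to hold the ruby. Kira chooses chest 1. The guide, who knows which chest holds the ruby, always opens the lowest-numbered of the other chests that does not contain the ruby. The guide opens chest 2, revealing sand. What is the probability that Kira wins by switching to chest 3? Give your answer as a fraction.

1/3

Consider each possible location of the ruby in turn.
If it is in any of chests 1, 3, and 4 (prior 1/4 each): chest 2 is the lowest-numbered option available, probability 1; weight (1/4)·1 = 1/4 each.
If it is in chest 2 (prior 1/4): the guide opened chest 2, so this case is ruled out; weight (1/4)·0 = 0.
The weights sum to 3/4.
So P(the ruby in chest 3 | the guide opened chest 2) = (1/4) / (3/4) = 1/3.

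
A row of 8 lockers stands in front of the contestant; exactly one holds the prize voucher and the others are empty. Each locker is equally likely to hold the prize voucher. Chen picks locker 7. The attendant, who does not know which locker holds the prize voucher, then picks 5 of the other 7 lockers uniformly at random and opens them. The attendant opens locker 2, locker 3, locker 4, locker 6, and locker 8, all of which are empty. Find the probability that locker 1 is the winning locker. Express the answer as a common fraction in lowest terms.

Consider each possible location of the prize voucher in turn.
If it is in any of lockers 1, 5, and 7 (prior 1/8 each): the attendant picks exactly this set with probability 1/21 regardless, and none is the prize; weight (1/8)·(1/21) = 1/168 each.
If it is in any of lockers 2, 3, 4, 6, and 8 (prior 1/8 each): that locker was opened and seen not to hold the prize — ruled out; weight (1/8)·0 = 0 each.
The weights sum to 1/56.
So P(the prize voucher in locker 1 | the attendant opened locker 2, locker 3, locker 4, locker 6, and locker 8) = (1/168) / (1/56) = 1/3.

1/3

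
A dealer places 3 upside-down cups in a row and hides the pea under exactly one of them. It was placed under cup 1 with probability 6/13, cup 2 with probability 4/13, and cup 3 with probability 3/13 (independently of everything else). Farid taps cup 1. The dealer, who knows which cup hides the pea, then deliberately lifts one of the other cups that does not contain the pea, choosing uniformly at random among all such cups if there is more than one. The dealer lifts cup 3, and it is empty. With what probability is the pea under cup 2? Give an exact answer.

4/7

Apply Bayes' rule, conditioning on where the pea actually is.
If it is under cup 1 (prior 6/13): the dealer has 2 equally likely choices, so probability 1/2; weight (6/13)·(1/2) = 3/13.
If it is under cup 2 (prior 4/13): the dealer has no choice, probability 1; weight (4/13)·1 = 4/13.
If it is under cup 3 (prior 3/13): the dealer opened cup 3, so this case is ruled out; weight (3/13)·0 = 0.
The weights sum to 7/13.
So P(the pea under cup 2 | the dealer opened cup 3) = (4/13) / (7/13) = 4/7.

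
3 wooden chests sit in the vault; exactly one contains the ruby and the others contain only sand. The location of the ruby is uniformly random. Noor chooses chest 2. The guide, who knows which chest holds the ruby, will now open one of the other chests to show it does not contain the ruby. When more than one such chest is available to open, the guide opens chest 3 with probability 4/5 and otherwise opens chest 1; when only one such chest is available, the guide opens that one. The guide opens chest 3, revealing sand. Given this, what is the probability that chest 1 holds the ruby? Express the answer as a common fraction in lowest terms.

Consider each possible location of the ruby in turn.
If it is in chest 1 (prior 1/3): only chest 3 is available, probability 1; weight (1/3)·1 = 1/3.
If it is in chest 2 (prior 1/3): chest 3 is available, opened with probability 4/5; weight (1/3)·(4/5) = 4/15.
If it is in chest 3 (prior 1/3): the guide opened chest 3, so this case is ruled out; weight (1/3)·0 = 0.
The weights sum to 3/5.
So P(the ruby in chest 1 | the guide opened chest 3) = (1/3) / (3/5) = 5/9.

5/9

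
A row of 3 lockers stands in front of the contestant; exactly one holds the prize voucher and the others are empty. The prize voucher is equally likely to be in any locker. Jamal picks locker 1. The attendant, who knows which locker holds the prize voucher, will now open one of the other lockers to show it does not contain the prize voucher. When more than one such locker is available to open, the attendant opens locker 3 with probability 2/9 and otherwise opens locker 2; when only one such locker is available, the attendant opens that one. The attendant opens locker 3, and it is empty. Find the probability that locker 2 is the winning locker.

9/11

Apply Bayes' rule, conditioning on where the prize voucher actually is.
If it is in locker 1 (prior 1/3): locker 3 is available, opened with probability 2/9; weight (1/3)·(2/9) = 2/27.
If it is in locker 2 (prior 1/3): only locker 3 is available, probability 1; weight (1/3)·1 = 1/3.
If it is in locker 3 (prior 1/3): the attendant opened locker 3, so this case is ruled out; weight (1/3)·0 = 0.
The weights sum to 11/27.
So P(the prize voucher in locker 2 | the attendant opened locker 3) = (1/3) / (11/27) = 9/11.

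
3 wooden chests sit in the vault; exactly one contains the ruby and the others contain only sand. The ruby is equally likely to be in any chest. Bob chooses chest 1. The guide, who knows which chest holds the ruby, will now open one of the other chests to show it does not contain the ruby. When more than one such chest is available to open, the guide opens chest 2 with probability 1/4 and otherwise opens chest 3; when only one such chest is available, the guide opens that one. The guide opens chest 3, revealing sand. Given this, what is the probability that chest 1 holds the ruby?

3/7

Condition on the true location of the ruby.
If it is in chest 1 (prior 1/3): chest 2 is available but not opened, probability 3/4; weight (1/3)·(3/4) = 1/4.
If it is in chest 2 (prior 1/3): only chest 3 is available, probability 1; weight (1/3)·1 = 1/3.
If it is in chest 3 (prior 1/3): the guide opened chest 3, so this case is ruled out; weight (1/3)·0 = 0.
The weights sum to 7/12.
So P(the ruby in chest 1 | the guide opened chest 3) = (1/4) / (7/12) = 3/7.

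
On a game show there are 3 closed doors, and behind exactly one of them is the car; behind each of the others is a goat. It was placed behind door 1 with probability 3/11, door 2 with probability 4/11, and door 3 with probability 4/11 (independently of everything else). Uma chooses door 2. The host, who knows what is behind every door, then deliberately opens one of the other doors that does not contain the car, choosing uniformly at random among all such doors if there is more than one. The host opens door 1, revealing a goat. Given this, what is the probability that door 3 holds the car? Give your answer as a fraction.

2/3

Condition on the true location of the car.
If it is behind door 1 (prior 3/11): the host opened door 1, so this case is ruled out; weight (3/11)·0 = 0.
If it is behind door 2 (prior 4/11): the host has 2 equally likely choices, so probability 1/2; weight (4/11)·(1/2) = 2/11.
If it is behind door 3 (prior 4/11): the host has no choice, probability 1; weight (4/11)·1 = 4/11.
The weights sum to 6/11.
So P(the car behind door 3 | the host opened door 1) = (4/11) / (6/11) = 2/3.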